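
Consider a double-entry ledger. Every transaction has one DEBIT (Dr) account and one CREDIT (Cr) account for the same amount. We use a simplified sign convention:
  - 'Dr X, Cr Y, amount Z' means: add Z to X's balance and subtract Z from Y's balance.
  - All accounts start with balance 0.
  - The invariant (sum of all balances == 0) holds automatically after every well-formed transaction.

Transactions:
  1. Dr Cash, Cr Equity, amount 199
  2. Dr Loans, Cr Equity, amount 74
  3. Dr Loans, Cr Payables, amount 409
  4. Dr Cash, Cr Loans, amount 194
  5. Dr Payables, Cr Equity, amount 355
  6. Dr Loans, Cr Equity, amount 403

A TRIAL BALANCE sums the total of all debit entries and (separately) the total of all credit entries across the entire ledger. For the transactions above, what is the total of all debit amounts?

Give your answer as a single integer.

Txn 1: debit+=199
Txn 2: debit+=74
Txn 3: debit+=409
Txn 4: debit+=194
Txn 5: debit+=355
Txn 6: debit+=403
Total debits = 1634

Answer: 1634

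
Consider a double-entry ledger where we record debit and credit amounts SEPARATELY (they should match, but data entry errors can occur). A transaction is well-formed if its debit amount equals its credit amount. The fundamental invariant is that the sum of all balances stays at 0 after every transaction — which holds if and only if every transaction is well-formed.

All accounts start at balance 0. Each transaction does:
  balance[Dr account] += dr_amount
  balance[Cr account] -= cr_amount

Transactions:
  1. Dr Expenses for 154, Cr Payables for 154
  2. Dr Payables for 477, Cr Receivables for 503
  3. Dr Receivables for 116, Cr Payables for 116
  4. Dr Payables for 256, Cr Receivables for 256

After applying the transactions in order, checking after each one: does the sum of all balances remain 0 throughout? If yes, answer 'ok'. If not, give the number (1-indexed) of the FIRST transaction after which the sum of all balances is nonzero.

Answer: 2

Derivation:
After txn 1: dr=154 cr=154 sum_balances=0
After txn 2: dr=477 cr=503 sum_balances=-26
After txn 3: dr=116 cr=116 sum_balances=-26
After txn 4: dr=256 cr=256 sum_balances=-26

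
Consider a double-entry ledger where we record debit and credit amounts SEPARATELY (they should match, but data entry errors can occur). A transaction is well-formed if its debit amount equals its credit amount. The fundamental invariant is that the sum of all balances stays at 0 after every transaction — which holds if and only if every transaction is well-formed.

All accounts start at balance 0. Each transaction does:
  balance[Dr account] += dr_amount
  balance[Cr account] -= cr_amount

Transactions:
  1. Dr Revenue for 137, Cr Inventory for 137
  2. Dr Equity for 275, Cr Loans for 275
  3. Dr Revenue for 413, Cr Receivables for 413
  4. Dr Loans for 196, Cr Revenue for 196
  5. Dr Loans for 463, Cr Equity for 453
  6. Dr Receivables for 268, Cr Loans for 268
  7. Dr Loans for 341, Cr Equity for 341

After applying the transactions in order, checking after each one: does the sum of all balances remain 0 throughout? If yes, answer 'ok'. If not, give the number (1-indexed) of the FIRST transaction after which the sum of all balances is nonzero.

After txn 1: dr=137 cr=137 sum_balances=0
After txn 2: dr=275 cr=275 sum_balances=0
After txn 3: dr=413 cr=413 sum_balances=0
After txn 4: dr=196 cr=196 sum_balances=0
After txn 5: dr=463 cr=453 sum_balances=10
After txn 6: dr=268 cr=268 sum_balances=10
After txn 7: dr=341 cr=341 sum_balances=10

Answer: 5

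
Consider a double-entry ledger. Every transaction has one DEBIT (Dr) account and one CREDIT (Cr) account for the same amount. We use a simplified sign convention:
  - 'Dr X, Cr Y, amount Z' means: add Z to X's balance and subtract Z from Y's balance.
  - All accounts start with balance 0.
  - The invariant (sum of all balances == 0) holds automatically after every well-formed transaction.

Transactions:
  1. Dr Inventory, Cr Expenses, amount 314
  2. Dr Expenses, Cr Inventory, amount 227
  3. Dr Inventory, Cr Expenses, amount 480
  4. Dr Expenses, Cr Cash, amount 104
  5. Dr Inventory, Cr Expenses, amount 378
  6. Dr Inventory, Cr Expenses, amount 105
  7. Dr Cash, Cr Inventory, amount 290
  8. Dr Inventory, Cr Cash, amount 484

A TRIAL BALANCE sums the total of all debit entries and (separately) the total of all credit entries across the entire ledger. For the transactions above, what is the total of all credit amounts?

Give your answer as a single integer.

Answer: 2382

Derivation:
Txn 1: credit+=314
Txn 2: credit+=227
Txn 3: credit+=480
Txn 4: credit+=104
Txn 5: credit+=378
Txn 6: credit+=105
Txn 7: credit+=290
Txn 8: credit+=484
Total credits = 2382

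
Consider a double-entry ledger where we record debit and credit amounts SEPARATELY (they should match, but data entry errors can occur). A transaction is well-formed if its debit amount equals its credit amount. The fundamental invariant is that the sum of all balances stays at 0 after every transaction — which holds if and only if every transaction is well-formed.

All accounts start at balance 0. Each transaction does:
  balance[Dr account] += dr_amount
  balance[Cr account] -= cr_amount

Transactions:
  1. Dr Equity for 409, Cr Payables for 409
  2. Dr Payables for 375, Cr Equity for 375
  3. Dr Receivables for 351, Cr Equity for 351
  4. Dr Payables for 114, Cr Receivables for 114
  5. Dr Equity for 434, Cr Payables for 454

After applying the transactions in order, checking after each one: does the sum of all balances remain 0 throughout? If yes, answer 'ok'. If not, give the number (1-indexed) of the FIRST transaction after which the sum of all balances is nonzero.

After txn 1: dr=409 cr=409 sum_balances=0
After txn 2: dr=375 cr=375 sum_balances=0
After txn 3: dr=351 cr=351 sum_balances=0
After txn 4: dr=114 cr=114 sum_balances=0
After txn 5: dr=434 cr=454 sum_balances=-20

Answer: 5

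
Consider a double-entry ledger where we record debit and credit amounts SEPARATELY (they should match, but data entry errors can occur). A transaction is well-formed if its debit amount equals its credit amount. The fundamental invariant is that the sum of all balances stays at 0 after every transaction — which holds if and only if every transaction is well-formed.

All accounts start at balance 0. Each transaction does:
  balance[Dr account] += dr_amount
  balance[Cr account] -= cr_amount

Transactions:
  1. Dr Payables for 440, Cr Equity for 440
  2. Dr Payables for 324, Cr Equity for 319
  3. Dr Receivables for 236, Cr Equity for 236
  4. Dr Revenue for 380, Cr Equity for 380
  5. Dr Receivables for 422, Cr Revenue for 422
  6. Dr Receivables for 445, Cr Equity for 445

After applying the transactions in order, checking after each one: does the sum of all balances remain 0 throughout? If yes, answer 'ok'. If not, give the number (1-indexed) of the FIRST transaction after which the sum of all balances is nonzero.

After txn 1: dr=440 cr=440 sum_balances=0
After txn 2: dr=324 cr=319 sum_balances=5
After txn 3: dr=236 cr=236 sum_balances=5
After txn 4: dr=380 cr=380 sum_balances=5
After txn 5: dr=422 cr=422 sum_balances=5
After txn 6: dr=445 cr=445 sum_balances=5

Answer: 2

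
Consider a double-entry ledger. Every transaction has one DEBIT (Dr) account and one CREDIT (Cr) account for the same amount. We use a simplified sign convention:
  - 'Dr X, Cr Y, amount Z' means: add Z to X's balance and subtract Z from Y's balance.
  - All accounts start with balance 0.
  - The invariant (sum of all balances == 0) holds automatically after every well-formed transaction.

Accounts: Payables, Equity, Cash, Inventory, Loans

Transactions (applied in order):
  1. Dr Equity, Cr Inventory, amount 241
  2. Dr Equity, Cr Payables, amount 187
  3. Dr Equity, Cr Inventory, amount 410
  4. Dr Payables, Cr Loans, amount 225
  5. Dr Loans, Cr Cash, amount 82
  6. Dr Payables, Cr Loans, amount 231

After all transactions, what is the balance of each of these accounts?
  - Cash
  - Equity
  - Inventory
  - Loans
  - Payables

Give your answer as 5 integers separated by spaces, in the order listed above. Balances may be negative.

After txn 1 (Dr Equity, Cr Inventory, amount 241): Equity=241 Inventory=-241
After txn 2 (Dr Equity, Cr Payables, amount 187): Equity=428 Inventory=-241 Payables=-187
After txn 3 (Dr Equity, Cr Inventory, amount 410): Equity=838 Inventory=-651 Payables=-187
After txn 4 (Dr Payables, Cr Loans, amount 225): Equity=838 Inventory=-651 Loans=-225 Payables=38
After txn 5 (Dr Loans, Cr Cash, amount 82): Cash=-82 Equity=838 Inventory=-651 Loans=-143 Payables=38
After txn 6 (Dr Payables, Cr Loans, amount 231): Cash=-82 Equity=838 Inventory=-651 Loans=-374 Payables=269

Answer: -82 838 -651 -374 269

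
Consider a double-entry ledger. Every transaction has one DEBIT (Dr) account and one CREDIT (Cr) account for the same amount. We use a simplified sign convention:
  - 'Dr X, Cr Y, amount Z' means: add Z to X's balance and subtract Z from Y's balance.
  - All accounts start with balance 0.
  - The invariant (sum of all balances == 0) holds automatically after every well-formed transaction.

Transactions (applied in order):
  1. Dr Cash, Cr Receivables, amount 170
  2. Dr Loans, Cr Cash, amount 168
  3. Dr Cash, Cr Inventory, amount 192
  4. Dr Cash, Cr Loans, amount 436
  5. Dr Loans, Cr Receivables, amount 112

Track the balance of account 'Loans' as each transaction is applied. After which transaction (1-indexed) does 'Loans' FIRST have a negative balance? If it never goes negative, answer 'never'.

After txn 1: Loans=0
After txn 2: Loans=168
After txn 3: Loans=168
After txn 4: Loans=-268

Answer: 4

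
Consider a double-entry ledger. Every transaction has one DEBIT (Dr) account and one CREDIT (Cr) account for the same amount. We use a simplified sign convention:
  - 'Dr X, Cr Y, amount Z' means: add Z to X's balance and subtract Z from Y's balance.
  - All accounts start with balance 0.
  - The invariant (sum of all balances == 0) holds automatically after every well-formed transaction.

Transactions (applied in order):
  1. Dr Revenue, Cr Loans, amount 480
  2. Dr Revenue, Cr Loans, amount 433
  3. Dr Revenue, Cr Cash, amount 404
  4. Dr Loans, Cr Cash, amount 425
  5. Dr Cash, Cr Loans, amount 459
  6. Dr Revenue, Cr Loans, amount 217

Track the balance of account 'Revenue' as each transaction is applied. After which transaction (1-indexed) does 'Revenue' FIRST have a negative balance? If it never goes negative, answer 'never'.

After txn 1: Revenue=480
After txn 2: Revenue=913
After txn 3: Revenue=1317
After txn 4: Revenue=1317
After txn 5: Revenue=1317
After txn 6: Revenue=1534

Answer: never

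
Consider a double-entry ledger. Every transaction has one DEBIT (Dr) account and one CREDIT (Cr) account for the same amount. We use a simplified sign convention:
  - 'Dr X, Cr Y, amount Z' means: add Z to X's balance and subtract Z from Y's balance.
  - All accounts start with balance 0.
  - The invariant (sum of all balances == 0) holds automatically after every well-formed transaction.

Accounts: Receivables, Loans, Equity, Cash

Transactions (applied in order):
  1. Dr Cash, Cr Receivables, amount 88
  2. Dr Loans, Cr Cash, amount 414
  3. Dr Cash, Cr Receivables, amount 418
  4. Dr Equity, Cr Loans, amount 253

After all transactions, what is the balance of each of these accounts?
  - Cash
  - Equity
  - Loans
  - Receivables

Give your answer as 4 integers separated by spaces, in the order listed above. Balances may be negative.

After txn 1 (Dr Cash, Cr Receivables, amount 88): Cash=88 Receivables=-88
After txn 2 (Dr Loans, Cr Cash, amount 414): Cash=-326 Loans=414 Receivables=-88
After txn 3 (Dr Cash, Cr Receivables, amount 418): Cash=92 Loans=414 Receivables=-506
After txn 4 (Dr Equity, Cr Loans, amount 253): Cash=92 Equity=253 Loans=161 Receivables=-506

Answer: 92 253 161 -506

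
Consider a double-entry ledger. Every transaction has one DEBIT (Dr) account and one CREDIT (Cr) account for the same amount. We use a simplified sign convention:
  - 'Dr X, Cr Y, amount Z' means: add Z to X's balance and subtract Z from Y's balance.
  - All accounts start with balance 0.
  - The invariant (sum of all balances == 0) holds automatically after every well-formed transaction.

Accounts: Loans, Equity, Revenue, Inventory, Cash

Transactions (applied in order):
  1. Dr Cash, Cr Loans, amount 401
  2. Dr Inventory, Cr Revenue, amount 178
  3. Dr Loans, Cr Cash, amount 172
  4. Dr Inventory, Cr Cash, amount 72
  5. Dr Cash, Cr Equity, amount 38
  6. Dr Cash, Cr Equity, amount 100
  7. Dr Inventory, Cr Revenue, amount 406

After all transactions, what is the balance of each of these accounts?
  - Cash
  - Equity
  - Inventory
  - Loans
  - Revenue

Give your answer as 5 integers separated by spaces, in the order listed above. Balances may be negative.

Answer: 295 -138 656 -229 -584

Derivation:
After txn 1 (Dr Cash, Cr Loans, amount 401): Cash=401 Loans=-401
After txn 2 (Dr Inventory, Cr Revenue, amount 178): Cash=401 Inventory=178 Loans=-401 Revenue=-178
After txn 3 (Dr Loans, Cr Cash, amount 172): Cash=229 Inventory=178 Loans=-229 Revenue=-178
After txn 4 (Dr Inventory, Cr Cash, amount 72): Cash=157 Inventory=250 Loans=-229 Revenue=-178
After txn 5 (Dr Cash, Cr Equity, amount 38): Cash=195 Equity=-38 Inventory=250 Loans=-229 Revenue=-178
After txn 6 (Dr Cash, Cr Equity, amount 100): Cash=295 Equity=-138 Inventory=250 Loans=-229 Revenue=-178
After txn 7 (Dr Inventory, Cr Revenue, amount 406): Cash=295 Equity=-138 Inventory=656 Loans=-229 Revenue=-584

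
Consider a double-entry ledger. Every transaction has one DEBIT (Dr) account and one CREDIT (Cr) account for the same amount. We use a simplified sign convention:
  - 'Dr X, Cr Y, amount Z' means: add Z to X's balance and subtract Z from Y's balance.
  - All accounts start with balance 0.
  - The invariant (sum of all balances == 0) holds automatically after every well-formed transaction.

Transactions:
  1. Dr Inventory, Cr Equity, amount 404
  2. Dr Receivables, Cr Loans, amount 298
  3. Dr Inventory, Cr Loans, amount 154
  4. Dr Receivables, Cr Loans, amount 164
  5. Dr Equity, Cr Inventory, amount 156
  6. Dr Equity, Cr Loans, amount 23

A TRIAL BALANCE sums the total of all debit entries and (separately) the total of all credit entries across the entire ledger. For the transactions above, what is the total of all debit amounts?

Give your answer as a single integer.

Txn 1: debit+=404
Txn 2: debit+=298
Txn 3: debit+=154
Txn 4: debit+=164
Txn 5: debit+=156
Txn 6: debit+=23
Total debits = 1199

Answer: 1199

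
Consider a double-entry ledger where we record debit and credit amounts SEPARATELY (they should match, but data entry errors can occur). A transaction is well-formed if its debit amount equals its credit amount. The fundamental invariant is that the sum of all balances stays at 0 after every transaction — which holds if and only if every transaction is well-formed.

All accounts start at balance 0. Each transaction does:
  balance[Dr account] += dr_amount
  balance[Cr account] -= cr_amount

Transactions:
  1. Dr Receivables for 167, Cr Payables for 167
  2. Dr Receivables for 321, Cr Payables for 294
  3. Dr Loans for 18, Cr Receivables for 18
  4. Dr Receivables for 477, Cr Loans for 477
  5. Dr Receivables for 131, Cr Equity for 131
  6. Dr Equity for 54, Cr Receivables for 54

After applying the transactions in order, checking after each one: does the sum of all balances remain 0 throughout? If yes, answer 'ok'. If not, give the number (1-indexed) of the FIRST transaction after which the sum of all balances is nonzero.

After txn 1: dr=167 cr=167 sum_balances=0
After txn 2: dr=321 cr=294 sum_balances=27
After txn 3: dr=18 cr=18 sum_balances=27
After txn 4: dr=477 cr=477 sum_balances=27
After txn 5: dr=131 cr=131 sum_balances=27
After txn 6: dr=54 cr=54 sum_balances=27

Answer: 2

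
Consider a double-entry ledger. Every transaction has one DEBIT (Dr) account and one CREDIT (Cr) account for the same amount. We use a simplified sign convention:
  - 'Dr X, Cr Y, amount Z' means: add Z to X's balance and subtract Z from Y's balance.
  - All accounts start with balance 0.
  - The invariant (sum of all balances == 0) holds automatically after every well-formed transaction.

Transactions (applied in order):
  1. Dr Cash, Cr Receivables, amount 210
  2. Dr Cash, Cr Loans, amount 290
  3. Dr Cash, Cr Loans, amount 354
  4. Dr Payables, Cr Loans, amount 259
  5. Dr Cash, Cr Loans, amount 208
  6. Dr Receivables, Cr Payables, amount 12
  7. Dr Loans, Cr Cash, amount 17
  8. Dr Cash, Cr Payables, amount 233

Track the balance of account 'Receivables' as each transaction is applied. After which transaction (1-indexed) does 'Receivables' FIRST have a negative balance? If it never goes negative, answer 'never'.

Answer: 1

Derivation:
After txn 1: Receivables=-210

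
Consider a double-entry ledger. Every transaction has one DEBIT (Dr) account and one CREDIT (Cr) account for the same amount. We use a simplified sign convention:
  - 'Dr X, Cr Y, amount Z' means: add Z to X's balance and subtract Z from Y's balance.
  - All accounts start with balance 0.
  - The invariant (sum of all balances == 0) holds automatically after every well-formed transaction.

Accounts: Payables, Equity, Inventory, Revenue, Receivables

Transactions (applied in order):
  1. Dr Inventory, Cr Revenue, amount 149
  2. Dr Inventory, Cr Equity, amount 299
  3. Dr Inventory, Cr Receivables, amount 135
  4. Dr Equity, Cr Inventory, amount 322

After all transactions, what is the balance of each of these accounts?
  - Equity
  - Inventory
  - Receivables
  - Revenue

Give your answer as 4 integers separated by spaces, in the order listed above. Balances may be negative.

After txn 1 (Dr Inventory, Cr Revenue, amount 149): Inventory=149 Revenue=-149
After txn 2 (Dr Inventory, Cr Equity, amount 299): Equity=-299 Inventory=448 Revenue=-149
After txn 3 (Dr Inventory, Cr Receivables, amount 135): Equity=-299 Inventory=583 Receivables=-135 Revenue=-149
After txn 4 (Dr Equity, Cr Inventory, amount 322): Equity=23 Inventory=261 Receivables=-135 Revenue=-149

Answer: 23 261 -135 -149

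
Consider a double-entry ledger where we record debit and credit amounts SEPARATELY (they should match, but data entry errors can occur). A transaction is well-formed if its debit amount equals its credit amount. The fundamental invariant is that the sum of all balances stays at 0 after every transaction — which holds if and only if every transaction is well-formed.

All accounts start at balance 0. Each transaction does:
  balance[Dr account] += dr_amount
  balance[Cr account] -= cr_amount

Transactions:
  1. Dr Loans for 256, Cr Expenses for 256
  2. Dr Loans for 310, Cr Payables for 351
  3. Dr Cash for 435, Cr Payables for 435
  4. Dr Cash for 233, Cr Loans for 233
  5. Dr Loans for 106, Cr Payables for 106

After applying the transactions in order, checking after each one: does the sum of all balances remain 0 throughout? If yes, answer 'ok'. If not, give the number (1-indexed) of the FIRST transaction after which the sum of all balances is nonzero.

After txn 1: dr=256 cr=256 sum_balances=0
After txn 2: dr=310 cr=351 sum_balances=-41
After txn 3: dr=435 cr=435 sum_balances=-41
After txn 4: dr=233 cr=233 sum_balances=-41
After txn 5: dr=106 cr=106 sum_balances=-41

Answer: 2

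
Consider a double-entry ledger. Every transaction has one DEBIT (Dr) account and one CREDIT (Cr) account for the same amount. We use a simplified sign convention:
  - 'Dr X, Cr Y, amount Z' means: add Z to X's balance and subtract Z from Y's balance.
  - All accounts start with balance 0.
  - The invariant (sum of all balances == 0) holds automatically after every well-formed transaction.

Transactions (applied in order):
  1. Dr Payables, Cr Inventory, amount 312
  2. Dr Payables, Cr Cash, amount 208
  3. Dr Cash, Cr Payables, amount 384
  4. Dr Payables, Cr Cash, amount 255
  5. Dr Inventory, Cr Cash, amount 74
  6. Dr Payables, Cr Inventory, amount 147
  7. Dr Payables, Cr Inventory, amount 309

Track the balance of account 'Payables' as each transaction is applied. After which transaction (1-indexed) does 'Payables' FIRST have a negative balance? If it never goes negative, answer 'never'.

After txn 1: Payables=312
After txn 2: Payables=520
After txn 3: Payables=136
After txn 4: Payables=391
After txn 5: Payables=391
After txn 6: Payables=538
After txn 7: Payables=847

Answer: never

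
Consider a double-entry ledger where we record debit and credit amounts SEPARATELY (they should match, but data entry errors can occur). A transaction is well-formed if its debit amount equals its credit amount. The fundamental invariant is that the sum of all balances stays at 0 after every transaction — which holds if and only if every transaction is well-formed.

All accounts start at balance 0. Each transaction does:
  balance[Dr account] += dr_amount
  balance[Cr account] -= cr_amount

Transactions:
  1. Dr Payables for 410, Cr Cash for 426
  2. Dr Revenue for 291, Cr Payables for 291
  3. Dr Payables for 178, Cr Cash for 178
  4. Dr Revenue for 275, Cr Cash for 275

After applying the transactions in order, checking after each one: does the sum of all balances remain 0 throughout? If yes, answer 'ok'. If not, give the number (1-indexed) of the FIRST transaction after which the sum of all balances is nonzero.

Answer: 1

Derivation:
After txn 1: dr=410 cr=426 sum_balances=-16
After txn 2: dr=291 cr=291 sum_balances=-16
After txn 3: dr=178 cr=178 sum_balances=-16
After txn 4: dr=275 cr=275 sum_balances=-16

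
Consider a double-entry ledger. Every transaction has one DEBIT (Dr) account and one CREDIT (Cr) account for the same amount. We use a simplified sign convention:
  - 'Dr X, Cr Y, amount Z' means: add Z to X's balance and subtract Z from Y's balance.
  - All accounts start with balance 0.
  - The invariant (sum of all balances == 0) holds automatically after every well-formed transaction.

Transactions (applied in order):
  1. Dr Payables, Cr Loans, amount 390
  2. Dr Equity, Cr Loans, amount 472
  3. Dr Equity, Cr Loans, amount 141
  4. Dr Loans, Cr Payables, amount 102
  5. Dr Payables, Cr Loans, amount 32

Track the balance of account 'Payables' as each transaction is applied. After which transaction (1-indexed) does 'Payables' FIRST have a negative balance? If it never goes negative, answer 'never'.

Answer: never

Derivation:
After txn 1: Payables=390
After txn 2: Payables=390
After txn 3: Payables=390
After txn 4: Payables=288
After txn 5: Payables=320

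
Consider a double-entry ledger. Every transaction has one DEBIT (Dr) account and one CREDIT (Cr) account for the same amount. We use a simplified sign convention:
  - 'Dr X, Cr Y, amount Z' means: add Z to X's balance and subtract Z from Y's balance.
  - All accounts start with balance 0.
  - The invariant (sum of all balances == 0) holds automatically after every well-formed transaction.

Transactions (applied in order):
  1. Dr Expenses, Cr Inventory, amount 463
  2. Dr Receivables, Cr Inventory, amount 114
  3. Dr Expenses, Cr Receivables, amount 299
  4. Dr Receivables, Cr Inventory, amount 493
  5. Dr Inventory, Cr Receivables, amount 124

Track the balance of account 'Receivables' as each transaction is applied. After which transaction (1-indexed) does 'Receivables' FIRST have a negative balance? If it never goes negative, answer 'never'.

After txn 1: Receivables=0
After txn 2: Receivables=114
After txn 3: Receivables=-185

Answer: 3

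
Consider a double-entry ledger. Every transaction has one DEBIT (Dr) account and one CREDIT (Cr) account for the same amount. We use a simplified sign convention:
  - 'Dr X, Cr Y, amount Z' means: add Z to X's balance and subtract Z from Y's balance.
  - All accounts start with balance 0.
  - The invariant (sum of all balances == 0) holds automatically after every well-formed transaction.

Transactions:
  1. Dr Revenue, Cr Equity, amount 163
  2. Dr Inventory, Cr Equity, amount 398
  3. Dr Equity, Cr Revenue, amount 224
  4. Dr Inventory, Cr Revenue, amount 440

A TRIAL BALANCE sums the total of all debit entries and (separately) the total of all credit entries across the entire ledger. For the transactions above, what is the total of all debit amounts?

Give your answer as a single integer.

Txn 1: debit+=163
Txn 2: debit+=398
Txn 3: debit+=224
Txn 4: debit+=440
Total debits = 1225

Answer: 1225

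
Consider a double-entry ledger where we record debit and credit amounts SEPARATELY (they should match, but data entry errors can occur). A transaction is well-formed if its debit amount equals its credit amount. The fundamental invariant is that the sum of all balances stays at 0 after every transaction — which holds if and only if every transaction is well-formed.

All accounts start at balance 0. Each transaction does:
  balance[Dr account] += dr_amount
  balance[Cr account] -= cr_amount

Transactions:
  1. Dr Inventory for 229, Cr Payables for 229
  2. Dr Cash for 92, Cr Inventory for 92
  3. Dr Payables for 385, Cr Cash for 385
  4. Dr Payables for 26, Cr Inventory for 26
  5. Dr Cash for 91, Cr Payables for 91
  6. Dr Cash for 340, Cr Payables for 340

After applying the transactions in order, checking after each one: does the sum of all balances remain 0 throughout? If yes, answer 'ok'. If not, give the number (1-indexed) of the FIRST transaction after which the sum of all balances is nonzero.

After txn 1: dr=229 cr=229 sum_balances=0
After txn 2: dr=92 cr=92 sum_balances=0
After txn 3: dr=385 cr=385 sum_balances=0
After txn 4: dr=26 cr=26 sum_balances=0
After txn 5: dr=91 cr=91 sum_balances=0
After txn 6: dr=340 cr=340 sum_balances=0

Answer: ok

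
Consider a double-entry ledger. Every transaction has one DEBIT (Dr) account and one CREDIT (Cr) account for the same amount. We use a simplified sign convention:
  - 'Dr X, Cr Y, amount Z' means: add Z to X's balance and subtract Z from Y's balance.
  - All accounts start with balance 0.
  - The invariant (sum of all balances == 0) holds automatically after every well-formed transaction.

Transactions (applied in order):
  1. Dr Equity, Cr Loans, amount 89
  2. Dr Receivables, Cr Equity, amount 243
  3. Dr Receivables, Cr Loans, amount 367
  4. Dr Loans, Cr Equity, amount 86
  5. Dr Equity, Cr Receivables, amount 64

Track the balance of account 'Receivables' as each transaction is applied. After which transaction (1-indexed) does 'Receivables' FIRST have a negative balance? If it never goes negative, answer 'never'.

Answer: never

Derivation:
After txn 1: Receivables=0
After txn 2: Receivables=243
After txn 3: Receivables=610
After txn 4: Receivables=610
After txn 5: Receivables=546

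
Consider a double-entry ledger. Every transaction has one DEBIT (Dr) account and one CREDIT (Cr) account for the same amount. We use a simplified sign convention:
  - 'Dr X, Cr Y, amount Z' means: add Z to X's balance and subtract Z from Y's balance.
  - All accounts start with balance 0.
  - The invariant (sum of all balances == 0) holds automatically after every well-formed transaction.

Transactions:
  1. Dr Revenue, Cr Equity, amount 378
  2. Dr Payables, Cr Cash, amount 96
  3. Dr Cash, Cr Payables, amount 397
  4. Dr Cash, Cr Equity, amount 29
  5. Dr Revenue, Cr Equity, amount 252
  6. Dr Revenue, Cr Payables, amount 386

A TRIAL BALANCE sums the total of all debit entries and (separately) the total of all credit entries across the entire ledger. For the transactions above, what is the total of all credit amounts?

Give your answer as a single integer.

Answer: 1538

Derivation:
Txn 1: credit+=378
Txn 2: credit+=96
Txn 3: credit+=397
Txn 4: credit+=29
Txn 5: credit+=252
Txn 6: credit+=386
Total credits = 1538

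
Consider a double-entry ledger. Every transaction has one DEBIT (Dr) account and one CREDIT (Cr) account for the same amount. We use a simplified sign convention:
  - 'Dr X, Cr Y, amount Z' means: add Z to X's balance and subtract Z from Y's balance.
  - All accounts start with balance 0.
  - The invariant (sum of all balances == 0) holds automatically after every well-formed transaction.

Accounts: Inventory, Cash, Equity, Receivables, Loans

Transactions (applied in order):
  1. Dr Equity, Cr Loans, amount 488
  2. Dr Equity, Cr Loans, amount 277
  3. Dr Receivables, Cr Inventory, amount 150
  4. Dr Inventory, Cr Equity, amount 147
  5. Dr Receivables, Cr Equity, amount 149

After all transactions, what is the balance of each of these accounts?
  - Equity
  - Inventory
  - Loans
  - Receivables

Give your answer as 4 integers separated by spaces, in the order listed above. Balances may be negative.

After txn 1 (Dr Equity, Cr Loans, amount 488): Equity=488 Loans=-488
After txn 2 (Dr Equity, Cr Loans, amount 277): Equity=765 Loans=-765
After txn 3 (Dr Receivables, Cr Inventory, amount 150): Equity=765 Inventory=-150 Loans=-765 Receivables=150
After txn 4 (Dr Inventory, Cr Equity, amount 147): Equity=618 Inventory=-3 Loans=-765 Receivables=150
After txn 5 (Dr Receivables, Cr Equity, amount 149): Equity=469 Inventory=-3 Loans=-765 Receivables=299

Answer: 469 -3 -765 299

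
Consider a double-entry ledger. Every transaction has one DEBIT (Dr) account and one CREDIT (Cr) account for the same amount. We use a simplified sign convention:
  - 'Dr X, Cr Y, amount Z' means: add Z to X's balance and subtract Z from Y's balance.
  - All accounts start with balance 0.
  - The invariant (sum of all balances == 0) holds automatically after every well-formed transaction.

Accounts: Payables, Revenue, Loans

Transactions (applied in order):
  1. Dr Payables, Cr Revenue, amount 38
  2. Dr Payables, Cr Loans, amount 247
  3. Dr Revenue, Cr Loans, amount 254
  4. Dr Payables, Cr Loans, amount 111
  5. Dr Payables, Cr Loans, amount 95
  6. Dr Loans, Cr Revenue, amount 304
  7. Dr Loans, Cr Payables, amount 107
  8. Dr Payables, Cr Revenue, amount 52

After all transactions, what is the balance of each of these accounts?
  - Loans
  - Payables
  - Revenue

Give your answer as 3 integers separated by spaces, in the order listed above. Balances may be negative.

Answer: -296 436 -140

Derivation:
After txn 1 (Dr Payables, Cr Revenue, amount 38): Payables=38 Revenue=-38
After txn 2 (Dr Payables, Cr Loans, amount 247): Loans=-247 Payables=285 Revenue=-38
After txn 3 (Dr Revenue, Cr Loans, amount 254): Loans=-501 Payables=285 Revenue=216
After txn 4 (Dr Payables, Cr Loans, amount 111): Loans=-612 Payables=396 Revenue=216
After txn 5 (Dr Payables, Cr Loans, amount 95): Loans=-707 Payables=491 Revenue=216
After txn 6 (Dr Loans, Cr Revenue, amount 304): Loans=-403 Payables=491 Revenue=-88
After txn 7 (Dr Loans, Cr Payables, amount 107): Loans=-296 Payables=384 Revenue=-88
After txn 8 (Dr Payables, Cr Revenue, amount 52): Loans=-296 Payables=436 Revenue=-140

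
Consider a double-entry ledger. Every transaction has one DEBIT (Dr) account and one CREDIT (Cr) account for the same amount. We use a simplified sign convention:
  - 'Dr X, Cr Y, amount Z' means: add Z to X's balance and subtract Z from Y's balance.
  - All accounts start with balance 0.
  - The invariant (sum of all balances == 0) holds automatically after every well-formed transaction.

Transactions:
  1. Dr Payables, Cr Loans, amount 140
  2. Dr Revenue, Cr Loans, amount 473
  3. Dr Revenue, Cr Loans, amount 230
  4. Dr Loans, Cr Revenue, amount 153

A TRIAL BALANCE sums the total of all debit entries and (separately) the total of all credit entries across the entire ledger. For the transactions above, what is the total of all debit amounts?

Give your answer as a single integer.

Txn 1: debit+=140
Txn 2: debit+=473
Txn 3: debit+=230
Txn 4: debit+=153
Total debits = 996

Answer: 996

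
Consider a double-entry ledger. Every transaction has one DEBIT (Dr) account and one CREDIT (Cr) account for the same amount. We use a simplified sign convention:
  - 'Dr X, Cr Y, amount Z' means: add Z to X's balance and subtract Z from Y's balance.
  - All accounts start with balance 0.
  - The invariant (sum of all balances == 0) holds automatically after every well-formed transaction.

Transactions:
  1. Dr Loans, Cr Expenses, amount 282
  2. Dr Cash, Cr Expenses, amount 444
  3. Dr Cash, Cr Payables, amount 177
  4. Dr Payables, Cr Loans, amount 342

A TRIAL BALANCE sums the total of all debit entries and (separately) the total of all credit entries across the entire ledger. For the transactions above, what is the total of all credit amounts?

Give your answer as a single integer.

Answer: 1245

Derivation:
Txn 1: credit+=282
Txn 2: credit+=444
Txn 3: credit+=177
Txn 4: credit+=342
Total credits = 1245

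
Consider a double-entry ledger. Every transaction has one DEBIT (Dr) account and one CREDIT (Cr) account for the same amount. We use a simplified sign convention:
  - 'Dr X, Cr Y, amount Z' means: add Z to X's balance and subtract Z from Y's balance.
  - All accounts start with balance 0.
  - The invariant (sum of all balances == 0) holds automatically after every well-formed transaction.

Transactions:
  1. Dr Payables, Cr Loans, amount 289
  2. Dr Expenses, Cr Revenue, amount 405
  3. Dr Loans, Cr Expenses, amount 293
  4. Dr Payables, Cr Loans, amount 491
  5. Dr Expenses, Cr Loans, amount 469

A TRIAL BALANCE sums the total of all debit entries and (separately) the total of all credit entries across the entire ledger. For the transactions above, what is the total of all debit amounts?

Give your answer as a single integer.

Answer: 1947

Derivation:
Txn 1: debit+=289
Txn 2: debit+=405
Txn 3: debit+=293
Txn 4: debit+=491
Txn 5: debit+=469
Total debits = 1947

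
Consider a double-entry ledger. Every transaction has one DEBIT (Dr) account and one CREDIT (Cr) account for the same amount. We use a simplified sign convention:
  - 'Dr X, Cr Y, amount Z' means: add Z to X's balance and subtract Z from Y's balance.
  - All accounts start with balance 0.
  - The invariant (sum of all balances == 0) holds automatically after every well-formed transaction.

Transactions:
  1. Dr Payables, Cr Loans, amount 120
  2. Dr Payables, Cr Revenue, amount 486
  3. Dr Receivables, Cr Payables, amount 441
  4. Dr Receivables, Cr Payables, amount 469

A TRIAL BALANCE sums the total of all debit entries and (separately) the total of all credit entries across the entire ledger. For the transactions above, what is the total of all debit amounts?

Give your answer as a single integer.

Txn 1: debit+=120
Txn 2: debit+=486
Txn 3: debit+=441
Txn 4: debit+=469
Total debits = 1516

Answer: 1516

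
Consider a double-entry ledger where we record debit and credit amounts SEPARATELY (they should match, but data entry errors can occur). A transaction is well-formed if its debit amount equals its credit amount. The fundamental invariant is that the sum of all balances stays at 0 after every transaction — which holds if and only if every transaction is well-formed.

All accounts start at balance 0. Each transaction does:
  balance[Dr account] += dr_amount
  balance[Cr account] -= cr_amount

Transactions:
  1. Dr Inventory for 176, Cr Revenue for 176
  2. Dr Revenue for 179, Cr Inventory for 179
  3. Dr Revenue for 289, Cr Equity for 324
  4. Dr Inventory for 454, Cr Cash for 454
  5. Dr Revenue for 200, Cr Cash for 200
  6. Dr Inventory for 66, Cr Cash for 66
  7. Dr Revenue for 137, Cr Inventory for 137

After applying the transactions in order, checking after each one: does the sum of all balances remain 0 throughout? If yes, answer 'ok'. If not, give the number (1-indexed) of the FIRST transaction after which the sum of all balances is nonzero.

Answer: 3

Derivation:
After txn 1: dr=176 cr=176 sum_balances=0
After txn 2: dr=179 cr=179 sum_balances=0
After txn 3: dr=289 cr=324 sum_balances=-35
After txn 4: dr=454 cr=454 sum_balances=-35
After txn 5: dr=200 cr=200 sum_balances=-35
After txn 6: dr=66 cr=66 sum_balances=-35
After txn 7: dr=137 cr=137 sum_balances=-35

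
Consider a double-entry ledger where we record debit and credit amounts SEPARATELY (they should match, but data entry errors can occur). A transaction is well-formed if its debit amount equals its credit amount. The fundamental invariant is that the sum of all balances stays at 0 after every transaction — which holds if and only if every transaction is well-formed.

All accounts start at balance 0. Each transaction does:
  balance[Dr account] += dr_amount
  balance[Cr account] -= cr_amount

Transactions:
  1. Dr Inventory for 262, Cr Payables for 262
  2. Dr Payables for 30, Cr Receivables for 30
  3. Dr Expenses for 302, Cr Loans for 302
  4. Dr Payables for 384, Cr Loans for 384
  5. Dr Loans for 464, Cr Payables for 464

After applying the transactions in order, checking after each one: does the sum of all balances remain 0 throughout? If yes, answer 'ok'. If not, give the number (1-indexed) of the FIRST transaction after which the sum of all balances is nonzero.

After txn 1: dr=262 cr=262 sum_balances=0
After txn 2: dr=30 cr=30 sum_balances=0
After txn 3: dr=302 cr=302 sum_balances=0
After txn 4: dr=384 cr=384 sum_balances=0
After txn 5: dr=464 cr=464 sum_balances=0

Answer: ok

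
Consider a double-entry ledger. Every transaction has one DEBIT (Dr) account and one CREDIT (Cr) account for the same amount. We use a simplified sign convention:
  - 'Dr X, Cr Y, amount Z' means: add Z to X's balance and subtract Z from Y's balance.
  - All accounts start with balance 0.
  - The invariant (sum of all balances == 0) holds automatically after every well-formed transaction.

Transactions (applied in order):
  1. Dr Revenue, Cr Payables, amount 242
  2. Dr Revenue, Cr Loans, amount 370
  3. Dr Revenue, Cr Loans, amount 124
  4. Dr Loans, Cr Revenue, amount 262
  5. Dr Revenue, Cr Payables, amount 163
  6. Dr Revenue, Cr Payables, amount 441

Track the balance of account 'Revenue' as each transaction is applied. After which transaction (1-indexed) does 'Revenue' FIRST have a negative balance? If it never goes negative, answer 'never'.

After txn 1: Revenue=242
After txn 2: Revenue=612
After txn 3: Revenue=736
After txn 4: Revenue=474
After txn 5: Revenue=637
After txn 6: Revenue=1078

Answer: never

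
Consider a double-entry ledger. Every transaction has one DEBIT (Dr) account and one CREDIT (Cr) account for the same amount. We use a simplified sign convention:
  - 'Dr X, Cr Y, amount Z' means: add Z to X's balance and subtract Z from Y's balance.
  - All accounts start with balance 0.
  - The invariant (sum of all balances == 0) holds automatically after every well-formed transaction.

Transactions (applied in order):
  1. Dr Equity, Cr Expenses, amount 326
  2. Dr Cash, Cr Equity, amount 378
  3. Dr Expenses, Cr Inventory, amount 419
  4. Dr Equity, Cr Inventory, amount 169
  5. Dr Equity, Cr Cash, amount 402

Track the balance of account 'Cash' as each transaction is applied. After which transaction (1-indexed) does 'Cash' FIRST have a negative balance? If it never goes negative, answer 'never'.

Answer: 5

Derivation:
After txn 1: Cash=0
After txn 2: Cash=378
After txn 3: Cash=378
After txn 4: Cash=378
After txn 5: Cash=-24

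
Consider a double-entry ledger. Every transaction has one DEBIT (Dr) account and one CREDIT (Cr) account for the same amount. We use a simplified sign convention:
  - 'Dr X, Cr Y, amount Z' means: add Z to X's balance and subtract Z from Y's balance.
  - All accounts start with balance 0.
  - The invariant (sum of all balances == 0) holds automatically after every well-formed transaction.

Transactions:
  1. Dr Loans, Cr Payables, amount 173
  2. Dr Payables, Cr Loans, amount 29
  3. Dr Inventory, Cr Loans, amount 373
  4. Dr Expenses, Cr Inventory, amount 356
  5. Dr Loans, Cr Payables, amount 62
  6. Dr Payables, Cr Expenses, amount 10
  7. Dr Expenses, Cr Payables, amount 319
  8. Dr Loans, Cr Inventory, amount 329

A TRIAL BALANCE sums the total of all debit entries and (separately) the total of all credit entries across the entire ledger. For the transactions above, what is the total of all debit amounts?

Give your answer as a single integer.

Txn 1: debit+=173
Txn 2: debit+=29
Txn 3: debit+=373
Txn 4: debit+=356
Txn 5: debit+=62
Txn 6: debit+=10
Txn 7: debit+=319
Txn 8: debit+=329
Total debits = 1651

Answer: 1651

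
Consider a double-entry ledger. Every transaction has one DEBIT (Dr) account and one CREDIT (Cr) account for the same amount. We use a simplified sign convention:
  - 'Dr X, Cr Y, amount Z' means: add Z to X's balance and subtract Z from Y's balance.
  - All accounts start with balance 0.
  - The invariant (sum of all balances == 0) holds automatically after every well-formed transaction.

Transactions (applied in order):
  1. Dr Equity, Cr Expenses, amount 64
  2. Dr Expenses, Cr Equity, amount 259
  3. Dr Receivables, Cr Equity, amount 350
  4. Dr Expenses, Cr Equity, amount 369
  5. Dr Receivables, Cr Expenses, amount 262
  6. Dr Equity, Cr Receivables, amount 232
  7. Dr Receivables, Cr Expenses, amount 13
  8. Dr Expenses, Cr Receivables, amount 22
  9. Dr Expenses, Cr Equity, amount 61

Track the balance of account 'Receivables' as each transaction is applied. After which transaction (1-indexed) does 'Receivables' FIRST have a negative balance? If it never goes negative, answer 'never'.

Answer: never

Derivation:
After txn 1: Receivables=0
After txn 2: Receivables=0
After txn 3: Receivables=350
After txn 4: Receivables=350
After txn 5: Receivables=612
After txn 6: Receivables=380
After txn 7: Receivables=393
After txn 8: Receivables=371
After txn 9: Receivables=371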